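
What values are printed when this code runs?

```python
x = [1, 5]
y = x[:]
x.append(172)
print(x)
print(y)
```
[1, 5, 172]
[1, 5]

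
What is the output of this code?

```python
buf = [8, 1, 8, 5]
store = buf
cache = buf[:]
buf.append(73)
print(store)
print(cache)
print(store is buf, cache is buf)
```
[8, 1, 8, 5, 73]
[8, 1, 8, 5]
True False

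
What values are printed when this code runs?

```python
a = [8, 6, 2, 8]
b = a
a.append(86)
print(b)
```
[8, 6, 2, 8, 86]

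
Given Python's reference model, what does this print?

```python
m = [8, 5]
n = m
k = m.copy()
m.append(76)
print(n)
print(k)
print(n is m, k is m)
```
[8, 5, 76]
[8, 5]
True False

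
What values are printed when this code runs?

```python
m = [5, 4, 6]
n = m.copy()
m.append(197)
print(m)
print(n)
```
[5, 4, 6, 197]
[5, 4, 6]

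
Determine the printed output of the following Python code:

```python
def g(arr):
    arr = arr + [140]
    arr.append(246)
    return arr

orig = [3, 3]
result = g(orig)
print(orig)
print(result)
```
[3, 3]
[3, 3, 140, 246]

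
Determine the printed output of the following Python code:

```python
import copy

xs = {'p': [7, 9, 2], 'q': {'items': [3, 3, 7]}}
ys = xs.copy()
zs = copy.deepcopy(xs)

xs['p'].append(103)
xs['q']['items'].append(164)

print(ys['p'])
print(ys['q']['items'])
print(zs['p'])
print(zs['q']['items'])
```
[7, 9, 2, 103]
[3, 3, 7, 164]
[7, 9, 2]
[3, 3, 7]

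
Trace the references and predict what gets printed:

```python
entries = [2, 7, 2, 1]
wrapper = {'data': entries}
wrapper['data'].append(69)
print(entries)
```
[2, 7, 2, 1, 69]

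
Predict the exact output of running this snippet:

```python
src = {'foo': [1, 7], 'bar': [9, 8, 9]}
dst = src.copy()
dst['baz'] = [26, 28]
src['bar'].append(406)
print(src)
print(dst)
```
{'foo': [1, 7], 'bar': [9, 8, 9, 406]}
{'foo': [1, 7], 'bar': [9, 8, 9, 406], 'baz': [26, 28]}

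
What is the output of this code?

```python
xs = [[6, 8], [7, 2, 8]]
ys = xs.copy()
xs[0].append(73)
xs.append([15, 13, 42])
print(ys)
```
[[6, 8, 73], [7, 2, 8]]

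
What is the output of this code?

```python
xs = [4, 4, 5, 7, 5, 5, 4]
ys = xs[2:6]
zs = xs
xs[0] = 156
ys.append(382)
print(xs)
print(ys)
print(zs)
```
[156, 4, 5, 7, 5, 5, 4]
[5, 7, 5, 5, 382]
[156, 4, 5, 7, 5, 5, 4]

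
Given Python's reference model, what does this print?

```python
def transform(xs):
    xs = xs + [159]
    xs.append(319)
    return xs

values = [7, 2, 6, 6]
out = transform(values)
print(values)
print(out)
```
[7, 2, 6, 6]
[7, 2, 6, 6, 159, 319]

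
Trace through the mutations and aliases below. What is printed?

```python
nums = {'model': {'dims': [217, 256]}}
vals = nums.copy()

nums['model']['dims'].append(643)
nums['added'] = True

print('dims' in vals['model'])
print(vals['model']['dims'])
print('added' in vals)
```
True
[217, 256, 643]
False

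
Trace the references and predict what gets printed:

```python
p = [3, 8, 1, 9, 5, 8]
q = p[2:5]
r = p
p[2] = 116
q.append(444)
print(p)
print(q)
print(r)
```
[3, 8, 116, 9, 5, 8]
[1, 9, 5, 444]
[3, 8, 116, 9, 5, 8]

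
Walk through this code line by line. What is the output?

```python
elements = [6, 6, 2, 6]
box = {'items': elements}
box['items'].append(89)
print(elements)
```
[6, 6, 2, 6, 89]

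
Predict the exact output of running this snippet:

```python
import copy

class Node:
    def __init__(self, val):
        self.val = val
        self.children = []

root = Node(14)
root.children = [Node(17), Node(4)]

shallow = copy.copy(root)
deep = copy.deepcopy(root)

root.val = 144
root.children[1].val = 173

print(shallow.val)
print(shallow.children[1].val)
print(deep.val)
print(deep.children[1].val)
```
14
173
14
4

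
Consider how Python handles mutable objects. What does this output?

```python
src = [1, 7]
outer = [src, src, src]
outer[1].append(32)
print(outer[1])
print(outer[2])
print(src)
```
[1, 7, 32]
[1, 7, 32]
[1, 7, 32]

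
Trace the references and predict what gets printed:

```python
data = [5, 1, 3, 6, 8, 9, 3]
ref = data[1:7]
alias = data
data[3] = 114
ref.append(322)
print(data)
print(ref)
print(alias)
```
[5, 1, 3, 114, 8, 9, 3]
[1, 3, 6, 8, 9, 3, 322]
[5, 1, 3, 114, 8, 9, 3]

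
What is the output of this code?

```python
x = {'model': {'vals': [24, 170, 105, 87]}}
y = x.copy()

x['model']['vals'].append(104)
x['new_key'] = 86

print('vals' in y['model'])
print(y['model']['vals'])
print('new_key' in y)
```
True
[24, 170, 105, 87, 104]
False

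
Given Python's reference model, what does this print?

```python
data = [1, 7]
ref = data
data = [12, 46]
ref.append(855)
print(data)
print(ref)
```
[12, 46]
[1, 7, 855]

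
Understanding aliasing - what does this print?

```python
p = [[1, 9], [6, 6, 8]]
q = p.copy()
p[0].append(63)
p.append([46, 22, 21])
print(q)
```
[[1, 9, 63], [6, 6, 8]]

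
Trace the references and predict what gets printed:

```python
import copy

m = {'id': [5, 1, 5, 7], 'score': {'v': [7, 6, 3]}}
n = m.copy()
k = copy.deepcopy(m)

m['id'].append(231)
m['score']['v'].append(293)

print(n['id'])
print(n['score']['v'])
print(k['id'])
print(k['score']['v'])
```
[5, 1, 5, 7, 231]
[7, 6, 3, 293]
[5, 1, 5, 7]
[7, 6, 3]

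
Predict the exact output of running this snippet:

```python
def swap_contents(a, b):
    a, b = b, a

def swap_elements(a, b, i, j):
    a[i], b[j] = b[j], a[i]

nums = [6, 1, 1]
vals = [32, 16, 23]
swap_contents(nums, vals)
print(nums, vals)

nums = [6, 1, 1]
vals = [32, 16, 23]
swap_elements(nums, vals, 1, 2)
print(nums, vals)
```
[6, 1, 1] [32, 16, 23]
[6, 23, 1] [32, 16, 1]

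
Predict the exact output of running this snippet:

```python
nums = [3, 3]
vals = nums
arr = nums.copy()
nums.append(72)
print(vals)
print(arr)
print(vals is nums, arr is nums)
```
[3, 3, 72]
[3, 3]
True False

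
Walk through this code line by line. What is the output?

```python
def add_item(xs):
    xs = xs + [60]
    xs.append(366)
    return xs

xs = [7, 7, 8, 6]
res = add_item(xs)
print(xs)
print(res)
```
[7, 7, 8, 6]
[7, 7, 8, 6, 60, 366]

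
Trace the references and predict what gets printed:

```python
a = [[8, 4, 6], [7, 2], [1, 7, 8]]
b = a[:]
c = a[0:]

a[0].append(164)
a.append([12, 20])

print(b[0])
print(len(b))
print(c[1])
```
[8, 4, 6, 164]
3
[7, 2]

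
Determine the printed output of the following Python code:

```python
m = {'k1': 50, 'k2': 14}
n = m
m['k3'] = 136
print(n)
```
{'k1': 50, 'k2': 14, 'k3': 136}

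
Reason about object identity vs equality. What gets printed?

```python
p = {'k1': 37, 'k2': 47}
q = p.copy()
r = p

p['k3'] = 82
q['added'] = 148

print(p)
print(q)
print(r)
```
{'k1': 37, 'k2': 47, 'k3': 82}
{'k1': 37, 'k2': 47, 'added': 148}
{'k1': 37, 'k2': 47, 'k3': 82}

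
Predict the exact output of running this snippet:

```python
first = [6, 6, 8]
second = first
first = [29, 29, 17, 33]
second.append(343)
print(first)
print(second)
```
[29, 29, 17, 33]
[6, 6, 8, 343]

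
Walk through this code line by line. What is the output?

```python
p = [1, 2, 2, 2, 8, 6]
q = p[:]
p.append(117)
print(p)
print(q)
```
[1, 2, 2, 2, 8, 6, 117]
[1, 2, 2, 2, 8, 6]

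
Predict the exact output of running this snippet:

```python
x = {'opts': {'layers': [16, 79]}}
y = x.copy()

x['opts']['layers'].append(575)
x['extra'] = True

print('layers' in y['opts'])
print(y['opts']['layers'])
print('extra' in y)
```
True
[16, 79, 575]
False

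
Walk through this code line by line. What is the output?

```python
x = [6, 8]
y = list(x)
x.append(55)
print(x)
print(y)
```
[6, 8, 55]
[6, 8]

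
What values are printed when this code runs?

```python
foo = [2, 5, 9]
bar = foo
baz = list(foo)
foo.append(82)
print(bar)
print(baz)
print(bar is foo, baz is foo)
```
[2, 5, 9, 82]
[2, 5, 9]
True False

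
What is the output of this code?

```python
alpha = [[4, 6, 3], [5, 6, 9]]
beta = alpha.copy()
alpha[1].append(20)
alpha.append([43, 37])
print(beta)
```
[[4, 6, 3], [5, 6, 9, 20]]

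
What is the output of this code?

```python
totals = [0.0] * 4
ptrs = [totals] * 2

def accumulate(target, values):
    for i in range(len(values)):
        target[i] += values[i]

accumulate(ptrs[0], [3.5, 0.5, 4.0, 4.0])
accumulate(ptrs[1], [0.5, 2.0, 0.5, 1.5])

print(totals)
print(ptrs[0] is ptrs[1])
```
[4.0, 2.5, 4.5, 5.5]
True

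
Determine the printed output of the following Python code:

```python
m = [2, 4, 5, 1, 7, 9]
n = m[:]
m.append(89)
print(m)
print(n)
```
[2, 4, 5, 1, 7, 9, 89]
[2, 4, 5, 1, 7, 9]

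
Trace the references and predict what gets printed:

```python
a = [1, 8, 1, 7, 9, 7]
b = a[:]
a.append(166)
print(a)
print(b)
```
[1, 8, 1, 7, 9, 7, 166]
[1, 8, 1, 7, 9, 7]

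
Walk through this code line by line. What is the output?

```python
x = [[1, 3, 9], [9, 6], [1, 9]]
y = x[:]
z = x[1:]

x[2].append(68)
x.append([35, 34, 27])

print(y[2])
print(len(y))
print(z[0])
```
[1, 9, 68]
3
[9, 6]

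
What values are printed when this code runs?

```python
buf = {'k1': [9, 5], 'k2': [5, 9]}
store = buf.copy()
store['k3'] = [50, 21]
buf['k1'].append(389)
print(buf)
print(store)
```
{'k1': [9, 5, 389], 'k2': [5, 9]}
{'k1': [9, 5, 389], 'k2': [5, 9], 'k3': [50, 21]}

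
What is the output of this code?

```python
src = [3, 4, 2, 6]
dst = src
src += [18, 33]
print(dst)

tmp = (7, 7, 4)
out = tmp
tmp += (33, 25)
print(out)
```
[3, 4, 2, 6, 18, 33]
(7, 7, 4)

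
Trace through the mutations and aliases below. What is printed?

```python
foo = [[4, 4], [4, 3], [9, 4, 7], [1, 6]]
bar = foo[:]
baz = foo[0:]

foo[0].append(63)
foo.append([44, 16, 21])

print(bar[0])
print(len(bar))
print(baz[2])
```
[4, 4, 63]
4
[9, 4, 7]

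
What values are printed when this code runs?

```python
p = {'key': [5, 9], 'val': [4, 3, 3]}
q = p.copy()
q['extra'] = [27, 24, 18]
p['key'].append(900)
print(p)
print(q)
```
{'key': [5, 9, 900], 'val': [4, 3, 3]}
{'key': [5, 9, 900], 'val': [4, 3, 3], 'extra': [27, 24, 18]}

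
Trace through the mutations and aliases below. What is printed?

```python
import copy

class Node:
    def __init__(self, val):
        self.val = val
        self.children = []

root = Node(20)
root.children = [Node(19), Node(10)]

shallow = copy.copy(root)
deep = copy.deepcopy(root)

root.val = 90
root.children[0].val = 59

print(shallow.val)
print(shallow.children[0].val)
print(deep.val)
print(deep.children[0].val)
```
20
59
20
19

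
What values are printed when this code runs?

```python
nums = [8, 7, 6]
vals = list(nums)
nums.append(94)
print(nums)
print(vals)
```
[8, 7, 6, 94]
[8, 7, 6]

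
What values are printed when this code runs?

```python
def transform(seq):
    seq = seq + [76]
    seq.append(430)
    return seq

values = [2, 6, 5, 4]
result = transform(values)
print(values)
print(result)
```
[2, 6, 5, 4]
[2, 6, 5, 4, 76, 430]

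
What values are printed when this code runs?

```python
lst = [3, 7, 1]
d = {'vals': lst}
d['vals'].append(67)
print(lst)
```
[3, 7, 1, 67]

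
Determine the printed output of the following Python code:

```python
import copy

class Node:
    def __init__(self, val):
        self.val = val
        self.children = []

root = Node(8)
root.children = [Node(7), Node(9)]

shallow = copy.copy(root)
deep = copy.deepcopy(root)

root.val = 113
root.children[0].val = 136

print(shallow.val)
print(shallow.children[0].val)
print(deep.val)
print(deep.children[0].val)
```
8
136
8
7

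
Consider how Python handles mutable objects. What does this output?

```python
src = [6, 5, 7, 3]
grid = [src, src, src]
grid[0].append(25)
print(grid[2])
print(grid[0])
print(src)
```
[6, 5, 7, 3, 25]
[6, 5, 7, 3, 25]
[6, 5, 7, 3, 25]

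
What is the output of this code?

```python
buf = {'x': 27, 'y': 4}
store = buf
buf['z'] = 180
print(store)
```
{'x': 27, 'y': 4, 'z': 180}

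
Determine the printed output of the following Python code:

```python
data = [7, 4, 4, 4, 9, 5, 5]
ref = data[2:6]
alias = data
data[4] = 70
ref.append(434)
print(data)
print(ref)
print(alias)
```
[7, 4, 4, 4, 70, 5, 5]
[4, 4, 9, 5, 434]
[7, 4, 4, 4, 70, 5, 5]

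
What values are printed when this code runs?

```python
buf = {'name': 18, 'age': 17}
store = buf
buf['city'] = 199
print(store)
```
{'name': 18, 'age': 17, 'city': 199}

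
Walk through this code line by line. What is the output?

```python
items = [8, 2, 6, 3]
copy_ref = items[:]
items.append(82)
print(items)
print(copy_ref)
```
[8, 2, 6, 3, 82]
[8, 2, 6, 3]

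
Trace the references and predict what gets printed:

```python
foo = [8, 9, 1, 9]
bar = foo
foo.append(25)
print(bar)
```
[8, 9, 1, 9, 25]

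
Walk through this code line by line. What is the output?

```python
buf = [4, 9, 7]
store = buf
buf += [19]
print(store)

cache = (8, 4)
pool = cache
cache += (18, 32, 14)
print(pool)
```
[4, 9, 7, 19]
(8, 4)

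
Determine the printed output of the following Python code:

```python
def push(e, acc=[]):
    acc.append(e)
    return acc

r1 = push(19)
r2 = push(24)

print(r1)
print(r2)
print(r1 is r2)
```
[19, 24]
[19, 24]
True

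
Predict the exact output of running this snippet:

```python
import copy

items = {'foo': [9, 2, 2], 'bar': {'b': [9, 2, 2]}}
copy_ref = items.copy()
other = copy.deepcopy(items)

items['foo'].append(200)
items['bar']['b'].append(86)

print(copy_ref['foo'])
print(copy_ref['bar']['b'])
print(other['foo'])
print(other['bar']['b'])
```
[9, 2, 2, 200]
[9, 2, 2, 86]
[9, 2, 2]
[9, 2, 2]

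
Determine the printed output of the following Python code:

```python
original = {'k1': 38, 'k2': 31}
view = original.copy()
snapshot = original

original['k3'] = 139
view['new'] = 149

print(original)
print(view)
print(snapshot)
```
{'k1': 38, 'k2': 31, 'k3': 139}
{'k1': 38, 'k2': 31, 'new': 149}
{'k1': 38, 'k2': 31, 'k3': 139}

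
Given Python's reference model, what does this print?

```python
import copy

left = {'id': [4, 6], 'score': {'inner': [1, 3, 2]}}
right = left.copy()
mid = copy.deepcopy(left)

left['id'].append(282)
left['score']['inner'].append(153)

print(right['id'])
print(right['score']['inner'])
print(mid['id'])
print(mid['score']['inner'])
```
[4, 6, 282]
[1, 3, 2, 153]
[4, 6]
[1, 3, 2]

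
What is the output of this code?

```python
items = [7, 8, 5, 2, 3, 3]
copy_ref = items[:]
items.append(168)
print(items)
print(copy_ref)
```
[7, 8, 5, 2, 3, 3, 168]
[7, 8, 5, 2, 3, 3]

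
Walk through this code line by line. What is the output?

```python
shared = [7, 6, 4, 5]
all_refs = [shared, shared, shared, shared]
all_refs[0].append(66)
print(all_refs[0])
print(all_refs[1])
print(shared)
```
[7, 6, 4, 5, 66]
[7, 6, 4, 5, 66]
[7, 6, 4, 5, 66]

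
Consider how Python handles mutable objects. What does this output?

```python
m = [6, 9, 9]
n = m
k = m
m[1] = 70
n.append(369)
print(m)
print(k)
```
[6, 70, 9, 369]
[6, 70, 9, 369]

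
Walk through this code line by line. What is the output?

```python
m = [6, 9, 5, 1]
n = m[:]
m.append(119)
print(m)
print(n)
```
[6, 9, 5, 1, 119]
[6, 9, 5, 1]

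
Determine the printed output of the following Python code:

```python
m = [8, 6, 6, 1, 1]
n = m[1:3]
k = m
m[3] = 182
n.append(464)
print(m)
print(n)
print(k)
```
[8, 6, 6, 182, 1]
[6, 6, 464]
[8, 6, 6, 182, 1]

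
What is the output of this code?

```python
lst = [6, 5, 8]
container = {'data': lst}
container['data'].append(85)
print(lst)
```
[6, 5, 8, 85]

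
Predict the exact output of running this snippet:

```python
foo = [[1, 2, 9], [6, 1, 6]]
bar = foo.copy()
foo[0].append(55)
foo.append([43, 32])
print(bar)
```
[[1, 2, 9, 55], [6, 1, 6]]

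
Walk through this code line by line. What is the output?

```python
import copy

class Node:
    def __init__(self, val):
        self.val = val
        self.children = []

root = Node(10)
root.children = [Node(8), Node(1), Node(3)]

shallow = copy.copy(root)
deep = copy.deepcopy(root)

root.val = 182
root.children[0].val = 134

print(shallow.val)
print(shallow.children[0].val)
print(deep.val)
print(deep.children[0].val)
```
10
134
10
8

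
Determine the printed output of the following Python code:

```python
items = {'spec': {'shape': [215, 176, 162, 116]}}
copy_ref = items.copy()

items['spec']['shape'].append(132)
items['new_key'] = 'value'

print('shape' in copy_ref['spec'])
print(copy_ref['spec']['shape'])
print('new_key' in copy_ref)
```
True
[215, 176, 162, 116, 132]
False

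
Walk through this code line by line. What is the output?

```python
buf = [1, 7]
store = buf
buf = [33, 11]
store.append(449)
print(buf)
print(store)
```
[33, 11]
[1, 7, 449]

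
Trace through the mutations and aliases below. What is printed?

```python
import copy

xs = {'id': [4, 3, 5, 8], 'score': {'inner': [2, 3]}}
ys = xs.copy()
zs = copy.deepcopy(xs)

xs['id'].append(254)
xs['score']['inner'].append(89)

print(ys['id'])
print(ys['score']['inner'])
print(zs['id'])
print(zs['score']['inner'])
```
[4, 3, 5, 8, 254]
[2, 3, 89]
[4, 3, 5, 8]
[2, 3]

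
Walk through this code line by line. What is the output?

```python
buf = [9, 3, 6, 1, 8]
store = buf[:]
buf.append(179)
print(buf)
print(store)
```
[9, 3, 6, 1, 8, 179]
[9, 3, 6, 1, 8]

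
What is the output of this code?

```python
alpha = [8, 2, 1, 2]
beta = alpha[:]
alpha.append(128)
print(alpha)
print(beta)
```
[8, 2, 1, 2, 128]
[8, 2, 1, 2]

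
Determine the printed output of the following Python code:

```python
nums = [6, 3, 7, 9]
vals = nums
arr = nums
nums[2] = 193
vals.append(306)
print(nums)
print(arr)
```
[6, 3, 193, 9, 306]
[6, 3, 193, 9, 306]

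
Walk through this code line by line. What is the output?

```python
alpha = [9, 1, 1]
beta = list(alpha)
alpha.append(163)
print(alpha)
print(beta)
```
[9, 1, 1, 163]
[9, 1, 1]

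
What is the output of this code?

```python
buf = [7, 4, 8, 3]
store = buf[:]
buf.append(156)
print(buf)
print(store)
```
[7, 4, 8, 3, 156]
[7, 4, 8, 3]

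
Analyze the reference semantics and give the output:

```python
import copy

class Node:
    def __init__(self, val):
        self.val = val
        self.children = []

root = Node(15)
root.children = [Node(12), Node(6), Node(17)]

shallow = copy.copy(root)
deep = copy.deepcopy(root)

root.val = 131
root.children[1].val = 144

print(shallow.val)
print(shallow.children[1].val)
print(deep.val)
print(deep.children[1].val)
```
15
144
15
6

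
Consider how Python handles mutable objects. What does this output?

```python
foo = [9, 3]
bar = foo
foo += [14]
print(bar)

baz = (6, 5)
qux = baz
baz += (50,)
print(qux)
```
[9, 3, 14]
(6, 5)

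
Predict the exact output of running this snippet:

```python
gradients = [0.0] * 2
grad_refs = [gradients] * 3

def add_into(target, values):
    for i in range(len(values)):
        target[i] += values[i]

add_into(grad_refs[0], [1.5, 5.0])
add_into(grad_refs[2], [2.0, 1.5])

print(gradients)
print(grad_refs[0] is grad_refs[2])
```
[3.5, 6.5]
True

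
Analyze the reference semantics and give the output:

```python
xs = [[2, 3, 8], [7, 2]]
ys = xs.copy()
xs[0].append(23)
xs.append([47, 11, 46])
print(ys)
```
[[2, 3, 8, 23], [7, 2]]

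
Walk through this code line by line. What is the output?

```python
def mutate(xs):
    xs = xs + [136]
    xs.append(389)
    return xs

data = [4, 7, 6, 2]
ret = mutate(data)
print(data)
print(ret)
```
[4, 7, 6, 2]
[4, 7, 6, 2, 136, 389]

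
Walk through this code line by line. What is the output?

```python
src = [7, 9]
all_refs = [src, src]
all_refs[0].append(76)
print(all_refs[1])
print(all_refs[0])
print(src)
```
[7, 9, 76]
[7, 9, 76]
[7, 9, 76]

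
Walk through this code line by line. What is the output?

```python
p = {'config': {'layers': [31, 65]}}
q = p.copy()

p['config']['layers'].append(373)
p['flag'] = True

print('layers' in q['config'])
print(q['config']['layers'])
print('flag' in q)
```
True
[31, 65, 373]
False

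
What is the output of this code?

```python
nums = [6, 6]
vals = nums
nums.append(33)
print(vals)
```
[6, 6, 33]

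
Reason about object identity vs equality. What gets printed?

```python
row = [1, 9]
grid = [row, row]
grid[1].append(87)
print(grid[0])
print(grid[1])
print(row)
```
[1, 9, 87]
[1, 9, 87]
[1, 9, 87]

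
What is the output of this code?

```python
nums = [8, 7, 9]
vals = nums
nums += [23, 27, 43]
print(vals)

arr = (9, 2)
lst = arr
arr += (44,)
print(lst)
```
[8, 7, 9, 23, 27, 43]
(9, 2)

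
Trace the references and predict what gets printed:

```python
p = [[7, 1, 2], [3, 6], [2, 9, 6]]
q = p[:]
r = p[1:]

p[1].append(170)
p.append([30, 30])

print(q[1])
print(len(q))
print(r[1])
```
[3, 6, 170]
3
[2, 9, 6]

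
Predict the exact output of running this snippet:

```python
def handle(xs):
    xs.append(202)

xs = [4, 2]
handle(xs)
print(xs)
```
[4, 2, 202]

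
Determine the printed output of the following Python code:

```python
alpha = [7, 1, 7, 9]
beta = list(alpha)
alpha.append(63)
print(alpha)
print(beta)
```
[7, 1, 7, 9, 63]
[7, 1, 7, 9]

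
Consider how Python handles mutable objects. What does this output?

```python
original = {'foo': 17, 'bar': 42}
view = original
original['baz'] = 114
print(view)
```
{'foo': 17, 'bar': 42, 'baz': 114}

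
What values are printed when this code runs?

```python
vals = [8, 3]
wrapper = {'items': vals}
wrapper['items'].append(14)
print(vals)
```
[8, 3, 14]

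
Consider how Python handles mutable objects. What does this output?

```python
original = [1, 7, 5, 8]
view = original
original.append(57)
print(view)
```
[1, 7, 5, 8, 57]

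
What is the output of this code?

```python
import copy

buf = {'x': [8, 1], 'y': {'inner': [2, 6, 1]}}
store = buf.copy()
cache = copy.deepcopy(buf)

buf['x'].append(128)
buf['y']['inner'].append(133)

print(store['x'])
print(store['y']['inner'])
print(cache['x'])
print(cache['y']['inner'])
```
[8, 1, 128]
[2, 6, 1, 133]
[8, 1]
[2, 6, 1]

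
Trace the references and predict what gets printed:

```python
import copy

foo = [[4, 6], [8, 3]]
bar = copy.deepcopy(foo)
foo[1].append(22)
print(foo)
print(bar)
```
[[4, 6], [8, 3, 22]]
[[4, 6], [8, 3]]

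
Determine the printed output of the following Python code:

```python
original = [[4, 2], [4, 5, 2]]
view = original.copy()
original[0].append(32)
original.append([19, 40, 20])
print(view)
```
[[4, 2, 32], [4, 5, 2]]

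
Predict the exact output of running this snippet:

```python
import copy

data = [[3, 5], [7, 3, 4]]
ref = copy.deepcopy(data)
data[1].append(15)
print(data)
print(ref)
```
[[3, 5], [7, 3, 4, 15]]
[[3, 5], [7, 3, 4]]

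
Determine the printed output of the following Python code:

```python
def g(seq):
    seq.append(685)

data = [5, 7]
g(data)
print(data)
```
[5, 7, 685]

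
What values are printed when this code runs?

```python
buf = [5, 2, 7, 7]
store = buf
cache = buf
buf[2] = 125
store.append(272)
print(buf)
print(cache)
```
[5, 2, 125, 7, 272]
[5, 2, 125, 7, 272]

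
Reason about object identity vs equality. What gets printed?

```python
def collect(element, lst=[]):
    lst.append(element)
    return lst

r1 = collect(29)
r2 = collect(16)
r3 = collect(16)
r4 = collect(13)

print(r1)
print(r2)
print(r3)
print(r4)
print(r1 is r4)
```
[29, 16, 16, 13]
[29, 16, 16, 13]
[29, 16, 16, 13]
[29, 16, 16, 13]
True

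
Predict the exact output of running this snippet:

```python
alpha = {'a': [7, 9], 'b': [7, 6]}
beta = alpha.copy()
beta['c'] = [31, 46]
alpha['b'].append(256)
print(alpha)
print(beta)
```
{'a': [7, 9], 'b': [7, 6, 256]}
{'a': [7, 9], 'b': [7, 6, 256], 'c': [31, 46]}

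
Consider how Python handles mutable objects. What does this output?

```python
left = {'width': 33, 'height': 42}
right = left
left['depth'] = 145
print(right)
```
{'width': 33, 'height': 42, 'depth': 145}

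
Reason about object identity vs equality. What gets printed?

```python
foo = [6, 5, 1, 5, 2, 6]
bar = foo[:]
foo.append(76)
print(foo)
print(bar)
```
[6, 5, 1, 5, 2, 6, 76]
[6, 5, 1, 5, 2, 6]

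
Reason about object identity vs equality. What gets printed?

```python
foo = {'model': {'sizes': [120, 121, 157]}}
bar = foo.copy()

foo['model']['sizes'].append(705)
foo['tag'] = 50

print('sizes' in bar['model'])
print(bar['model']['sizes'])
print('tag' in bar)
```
True
[120, 121, 157, 705]
False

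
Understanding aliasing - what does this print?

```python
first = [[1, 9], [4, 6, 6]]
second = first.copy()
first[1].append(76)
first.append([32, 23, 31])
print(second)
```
[[1, 9], [4, 6, 6, 76]]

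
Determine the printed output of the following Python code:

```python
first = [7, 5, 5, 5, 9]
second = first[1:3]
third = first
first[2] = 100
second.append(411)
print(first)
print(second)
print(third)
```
[7, 5, 100, 5, 9]
[5, 5, 411]
[7, 5, 100, 5, 9]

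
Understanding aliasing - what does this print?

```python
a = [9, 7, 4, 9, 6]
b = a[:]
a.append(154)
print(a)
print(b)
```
[9, 7, 4, 9, 6, 154]
[9, 7, 4, 9, 6]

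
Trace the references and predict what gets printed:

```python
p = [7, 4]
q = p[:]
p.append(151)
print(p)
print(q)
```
[7, 4, 151]
[7, 4]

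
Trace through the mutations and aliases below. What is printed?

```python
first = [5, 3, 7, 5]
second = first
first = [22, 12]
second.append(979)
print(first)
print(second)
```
[22, 12]
[5, 3, 7, 5, 979]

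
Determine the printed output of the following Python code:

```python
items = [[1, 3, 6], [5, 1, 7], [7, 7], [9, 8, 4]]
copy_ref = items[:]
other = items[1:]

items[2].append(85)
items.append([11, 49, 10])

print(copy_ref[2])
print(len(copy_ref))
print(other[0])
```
[7, 7, 85]
4
[5, 1, 7]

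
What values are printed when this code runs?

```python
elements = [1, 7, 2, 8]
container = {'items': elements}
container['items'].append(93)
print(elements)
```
[1, 7, 2, 8, 93]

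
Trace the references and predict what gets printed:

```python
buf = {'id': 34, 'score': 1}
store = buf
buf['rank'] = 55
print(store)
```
{'id': 34, 'score': 1, 'rank': 55}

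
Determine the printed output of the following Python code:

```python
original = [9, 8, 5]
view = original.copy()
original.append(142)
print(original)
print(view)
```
[9, 8, 5, 142]
[9, 8, 5]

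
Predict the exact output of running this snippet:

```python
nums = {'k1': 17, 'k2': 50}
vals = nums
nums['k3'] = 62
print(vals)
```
{'k1': 17, 'k2': 50, 'k3': 62}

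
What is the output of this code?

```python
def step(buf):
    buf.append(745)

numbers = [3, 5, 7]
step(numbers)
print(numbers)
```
[3, 5, 7, 745]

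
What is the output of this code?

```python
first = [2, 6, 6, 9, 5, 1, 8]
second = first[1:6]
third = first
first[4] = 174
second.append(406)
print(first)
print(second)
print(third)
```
[2, 6, 6, 9, 174, 1, 8]
[6, 6, 9, 5, 1, 406]
[2, 6, 6, 9, 174, 1, 8]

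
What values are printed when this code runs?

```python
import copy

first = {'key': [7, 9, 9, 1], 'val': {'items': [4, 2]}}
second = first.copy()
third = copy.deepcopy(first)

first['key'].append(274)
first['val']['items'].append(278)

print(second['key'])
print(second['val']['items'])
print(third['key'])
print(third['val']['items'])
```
[7, 9, 9, 1, 274]
[4, 2, 278]
[7, 9, 9, 1]
[4, 2]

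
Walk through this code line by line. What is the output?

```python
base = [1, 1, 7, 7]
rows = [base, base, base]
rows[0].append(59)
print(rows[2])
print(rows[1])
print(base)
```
[1, 1, 7, 7, 59]
[1, 1, 7, 7, 59]
[1, 1, 7, 7, 59]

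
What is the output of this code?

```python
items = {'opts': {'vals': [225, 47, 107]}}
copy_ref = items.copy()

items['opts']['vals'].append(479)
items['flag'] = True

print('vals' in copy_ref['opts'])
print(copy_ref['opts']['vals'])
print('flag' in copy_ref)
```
True
[225, 47, 107, 479]
False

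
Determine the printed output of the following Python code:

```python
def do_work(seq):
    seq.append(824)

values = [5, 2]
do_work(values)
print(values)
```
[5, 2, 824]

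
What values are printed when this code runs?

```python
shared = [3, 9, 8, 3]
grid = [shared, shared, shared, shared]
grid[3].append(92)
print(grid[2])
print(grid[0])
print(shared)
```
[3, 9, 8, 3, 92]
[3, 9, 8, 3, 92]
[3, 9, 8, 3, 92]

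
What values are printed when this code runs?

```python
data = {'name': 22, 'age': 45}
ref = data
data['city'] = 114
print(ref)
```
{'name': 22, 'age': 45, 'city': 114}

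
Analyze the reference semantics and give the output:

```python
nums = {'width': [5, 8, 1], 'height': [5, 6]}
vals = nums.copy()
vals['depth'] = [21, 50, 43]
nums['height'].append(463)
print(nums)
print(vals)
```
{'width': [5, 8, 1], 'height': [5, 6, 463]}
{'width': [5, 8, 1], 'height': [5, 6, 463], 'depth': [21, 50, 43]}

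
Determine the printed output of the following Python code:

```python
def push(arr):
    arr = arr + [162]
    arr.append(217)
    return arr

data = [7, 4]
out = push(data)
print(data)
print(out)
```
[7, 4]
[7, 4, 162, 217]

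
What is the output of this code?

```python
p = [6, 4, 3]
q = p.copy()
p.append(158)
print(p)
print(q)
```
[6, 4, 3, 158]
[6, 4, 3]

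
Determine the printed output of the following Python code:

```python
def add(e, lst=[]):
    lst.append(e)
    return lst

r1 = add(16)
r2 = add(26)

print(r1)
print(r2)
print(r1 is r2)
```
[16, 26]
[16, 26]
True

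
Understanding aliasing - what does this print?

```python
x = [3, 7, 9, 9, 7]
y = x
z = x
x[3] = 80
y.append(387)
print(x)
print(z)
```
[3, 7, 9, 80, 7, 387]
[3, 7, 9, 80, 7, 387]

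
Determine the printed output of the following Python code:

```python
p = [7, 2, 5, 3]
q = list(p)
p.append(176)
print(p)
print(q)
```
[7, 2, 5, 3, 176]
[7, 2, 5, 3]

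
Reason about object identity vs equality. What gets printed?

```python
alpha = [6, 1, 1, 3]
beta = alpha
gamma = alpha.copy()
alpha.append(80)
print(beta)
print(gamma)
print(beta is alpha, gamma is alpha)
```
[6, 1, 1, 3, 80]
[6, 1, 1, 3]
True False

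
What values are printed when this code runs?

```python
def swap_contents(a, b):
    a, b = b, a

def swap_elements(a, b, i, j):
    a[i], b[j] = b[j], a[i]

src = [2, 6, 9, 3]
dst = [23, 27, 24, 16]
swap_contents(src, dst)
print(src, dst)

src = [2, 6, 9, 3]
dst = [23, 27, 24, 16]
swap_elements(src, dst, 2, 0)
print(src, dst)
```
[2, 6, 9, 3] [23, 27, 24, 16]
[2, 6, 23, 3] [9, 27, 24, 16]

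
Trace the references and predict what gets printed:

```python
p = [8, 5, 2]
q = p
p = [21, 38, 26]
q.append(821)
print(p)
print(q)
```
[21, 38, 26]
[8, 5, 2, 821]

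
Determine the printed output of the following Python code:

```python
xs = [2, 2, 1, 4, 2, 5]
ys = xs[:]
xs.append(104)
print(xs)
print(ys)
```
[2, 2, 1, 4, 2, 5, 104]
[2, 2, 1, 4, 2, 5]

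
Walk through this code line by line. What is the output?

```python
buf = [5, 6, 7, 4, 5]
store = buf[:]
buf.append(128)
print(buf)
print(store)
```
[5, 6, 7, 4, 5, 128]
[5, 6, 7, 4, 5]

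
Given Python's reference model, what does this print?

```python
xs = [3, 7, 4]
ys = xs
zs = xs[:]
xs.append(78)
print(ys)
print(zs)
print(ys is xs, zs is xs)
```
[3, 7, 4, 78]
[3, 7, 4]
True False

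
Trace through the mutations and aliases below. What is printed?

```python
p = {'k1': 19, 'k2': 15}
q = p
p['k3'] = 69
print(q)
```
{'k1': 19, 'k2': 15, 'k3': 69}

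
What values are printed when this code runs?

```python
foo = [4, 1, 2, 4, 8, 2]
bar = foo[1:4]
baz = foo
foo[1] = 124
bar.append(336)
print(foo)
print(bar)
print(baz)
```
[4, 124, 2, 4, 8, 2]
[1, 2, 4, 336]
[4, 124, 2, 4, 8, 2]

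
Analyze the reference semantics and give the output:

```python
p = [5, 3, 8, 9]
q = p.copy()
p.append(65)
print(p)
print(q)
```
[5, 3, 8, 9, 65]
[5, 3, 8, 9]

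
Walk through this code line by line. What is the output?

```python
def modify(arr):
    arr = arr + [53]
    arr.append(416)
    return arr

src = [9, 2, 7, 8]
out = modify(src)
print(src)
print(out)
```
[9, 2, 7, 8]
[9, 2, 7, 8, 53, 416]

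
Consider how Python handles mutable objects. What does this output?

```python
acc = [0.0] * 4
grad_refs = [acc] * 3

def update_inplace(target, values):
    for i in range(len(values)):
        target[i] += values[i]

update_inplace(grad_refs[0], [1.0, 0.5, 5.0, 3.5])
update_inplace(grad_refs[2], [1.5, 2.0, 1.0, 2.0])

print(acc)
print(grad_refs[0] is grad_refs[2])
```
[2.5, 2.5, 6.0, 5.5]
True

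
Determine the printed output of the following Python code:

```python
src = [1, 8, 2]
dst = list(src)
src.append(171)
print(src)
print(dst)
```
[1, 8, 2, 171]
[1, 8, 2]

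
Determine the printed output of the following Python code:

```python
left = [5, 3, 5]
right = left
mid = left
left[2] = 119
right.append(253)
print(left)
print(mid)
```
[5, 3, 119, 253]
[5, 3, 119, 253]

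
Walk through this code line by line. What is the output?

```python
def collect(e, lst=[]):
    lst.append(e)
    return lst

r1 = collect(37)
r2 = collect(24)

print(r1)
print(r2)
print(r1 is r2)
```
[37, 24]
[37, 24]
True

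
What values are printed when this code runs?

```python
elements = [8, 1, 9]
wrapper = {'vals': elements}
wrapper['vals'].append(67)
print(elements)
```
[8, 1, 9, 67]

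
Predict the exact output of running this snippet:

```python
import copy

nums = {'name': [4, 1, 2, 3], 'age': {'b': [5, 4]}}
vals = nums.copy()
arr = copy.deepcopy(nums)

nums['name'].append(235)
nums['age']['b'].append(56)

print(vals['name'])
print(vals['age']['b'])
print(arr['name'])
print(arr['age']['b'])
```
[4, 1, 2, 3, 235]
[5, 4, 56]
[4, 1, 2, 3]
[5, 4]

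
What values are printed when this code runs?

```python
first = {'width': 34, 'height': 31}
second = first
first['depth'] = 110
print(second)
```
{'width': 34, 'height': 31, 'depth': 110}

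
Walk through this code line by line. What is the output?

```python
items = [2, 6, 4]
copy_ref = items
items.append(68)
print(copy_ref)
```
[2, 6, 4, 68]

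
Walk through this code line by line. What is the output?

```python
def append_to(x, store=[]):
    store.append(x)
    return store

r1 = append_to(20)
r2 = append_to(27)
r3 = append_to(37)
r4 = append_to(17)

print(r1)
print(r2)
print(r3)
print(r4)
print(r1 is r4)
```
[20, 27, 37, 17]
[20, 27, 37, 17]
[20, 27, 37, 17]
[20, 27, 37, 17]
True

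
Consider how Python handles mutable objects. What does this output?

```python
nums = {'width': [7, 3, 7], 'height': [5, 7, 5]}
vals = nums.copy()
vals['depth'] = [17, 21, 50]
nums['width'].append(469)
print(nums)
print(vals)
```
{'width': [7, 3, 7, 469], 'height': [5, 7, 5]}
{'width': [7, 3, 7, 469], 'height': [5, 7, 5], 'depth': [17, 21, 50]}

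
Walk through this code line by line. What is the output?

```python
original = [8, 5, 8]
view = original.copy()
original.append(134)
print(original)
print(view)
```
[8, 5, 8, 134]
[8, 5, 8]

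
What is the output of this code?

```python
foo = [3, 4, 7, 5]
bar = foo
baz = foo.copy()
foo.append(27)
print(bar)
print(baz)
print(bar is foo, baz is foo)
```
[3, 4, 7, 5, 27]
[3, 4, 7, 5]
True False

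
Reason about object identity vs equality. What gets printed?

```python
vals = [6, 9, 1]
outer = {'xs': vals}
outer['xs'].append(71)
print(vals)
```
[6, 9, 1, 71]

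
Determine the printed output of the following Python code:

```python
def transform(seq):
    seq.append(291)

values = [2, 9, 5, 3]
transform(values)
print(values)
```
[2, 9, 5, 3, 291]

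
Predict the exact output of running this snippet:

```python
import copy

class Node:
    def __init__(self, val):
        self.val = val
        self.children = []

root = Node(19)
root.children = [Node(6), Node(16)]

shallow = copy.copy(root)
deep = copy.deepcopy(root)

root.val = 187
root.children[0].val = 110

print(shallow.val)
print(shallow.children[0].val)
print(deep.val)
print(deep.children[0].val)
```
19
110
19
6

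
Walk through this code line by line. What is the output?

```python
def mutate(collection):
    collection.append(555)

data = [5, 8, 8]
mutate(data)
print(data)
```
[5, 8, 8, 555]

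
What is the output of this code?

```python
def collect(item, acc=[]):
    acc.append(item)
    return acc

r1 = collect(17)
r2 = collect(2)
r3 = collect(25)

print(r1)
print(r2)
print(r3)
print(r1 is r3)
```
[17, 2, 25]
[17, 2, 25]
[17, 2, 25]
True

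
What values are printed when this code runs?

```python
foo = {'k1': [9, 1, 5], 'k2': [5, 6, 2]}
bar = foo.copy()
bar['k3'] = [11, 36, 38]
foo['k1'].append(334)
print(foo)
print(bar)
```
{'k1': [9, 1, 5, 334], 'k2': [5, 6, 2]}
{'k1': [9, 1, 5, 334], 'k2': [5, 6, 2], 'k3': [11, 36, 38]}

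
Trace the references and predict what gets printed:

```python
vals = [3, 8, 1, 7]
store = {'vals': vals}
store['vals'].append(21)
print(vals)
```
[3, 8, 1, 7, 21]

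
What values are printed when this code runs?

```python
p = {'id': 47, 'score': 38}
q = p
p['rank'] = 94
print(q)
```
{'id': 47, 'score': 38, 'rank': 94}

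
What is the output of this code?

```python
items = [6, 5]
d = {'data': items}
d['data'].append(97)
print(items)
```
[6, 5, 97]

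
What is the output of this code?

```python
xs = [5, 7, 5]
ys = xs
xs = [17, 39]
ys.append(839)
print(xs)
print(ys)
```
[17, 39]
[5, 7, 5, 839]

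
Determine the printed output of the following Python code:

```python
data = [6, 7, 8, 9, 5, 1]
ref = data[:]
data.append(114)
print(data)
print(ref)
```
[6, 7, 8, 9, 5, 1, 114]
[6, 7, 8, 9, 5, 1]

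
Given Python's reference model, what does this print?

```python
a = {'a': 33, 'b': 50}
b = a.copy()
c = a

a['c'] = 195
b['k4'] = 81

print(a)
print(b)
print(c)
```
{'a': 33, 'b': 50, 'c': 195}
{'a': 33, 'b': 50, 'k4': 81}
{'a': 33, 'b': 50, 'c': 195}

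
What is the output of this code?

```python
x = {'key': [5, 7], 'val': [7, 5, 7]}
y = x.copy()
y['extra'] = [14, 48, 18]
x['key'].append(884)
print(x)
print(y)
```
{'key': [5, 7, 884], 'val': [7, 5, 7]}
{'key': [5, 7, 884], 'val': [7, 5, 7], 'extra': [14, 48, 18]}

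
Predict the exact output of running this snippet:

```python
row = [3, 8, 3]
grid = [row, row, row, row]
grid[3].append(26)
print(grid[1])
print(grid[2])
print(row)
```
[3, 8, 3, 26]
[3, 8, 3, 26]
[3, 8, 3, 26]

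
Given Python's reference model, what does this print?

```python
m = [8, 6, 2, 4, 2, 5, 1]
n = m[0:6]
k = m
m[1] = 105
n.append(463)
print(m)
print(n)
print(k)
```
[8, 105, 2, 4, 2, 5, 1]
[8, 6, 2, 4, 2, 5, 463]
[8, 105, 2, 4, 2, 5, 1]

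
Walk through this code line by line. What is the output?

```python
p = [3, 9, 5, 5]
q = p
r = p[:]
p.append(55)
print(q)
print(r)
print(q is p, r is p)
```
[3, 9, 5, 5, 55]
[3, 9, 5, 5]
True False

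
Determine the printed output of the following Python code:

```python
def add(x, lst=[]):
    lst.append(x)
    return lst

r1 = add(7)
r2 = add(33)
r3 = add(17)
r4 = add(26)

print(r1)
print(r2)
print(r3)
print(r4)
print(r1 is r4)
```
[7, 33, 17, 26]
[7, 33, 17, 26]
[7, 33, 17, 26]
[7, 33, 17, 26]
True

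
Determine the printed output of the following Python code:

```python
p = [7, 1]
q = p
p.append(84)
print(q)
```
[7, 1, 84]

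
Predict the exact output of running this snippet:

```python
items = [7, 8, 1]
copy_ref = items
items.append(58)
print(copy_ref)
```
[7, 8, 1, 58]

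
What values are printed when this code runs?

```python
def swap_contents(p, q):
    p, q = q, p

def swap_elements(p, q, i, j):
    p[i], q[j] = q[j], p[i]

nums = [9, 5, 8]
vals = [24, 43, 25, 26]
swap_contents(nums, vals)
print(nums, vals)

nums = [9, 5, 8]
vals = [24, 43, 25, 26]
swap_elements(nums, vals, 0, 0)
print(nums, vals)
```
[9, 5, 8] [24, 43, 25, 26]
[24, 5, 8] [9, 43, 25, 26]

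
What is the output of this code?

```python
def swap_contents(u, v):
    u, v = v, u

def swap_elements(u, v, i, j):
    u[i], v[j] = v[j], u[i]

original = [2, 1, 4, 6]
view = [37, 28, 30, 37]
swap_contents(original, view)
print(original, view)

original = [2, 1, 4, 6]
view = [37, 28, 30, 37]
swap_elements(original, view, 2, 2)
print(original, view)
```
[2, 1, 4, 6] [37, 28, 30, 37]
[2, 1, 30, 6] [37, 28, 4, 37]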